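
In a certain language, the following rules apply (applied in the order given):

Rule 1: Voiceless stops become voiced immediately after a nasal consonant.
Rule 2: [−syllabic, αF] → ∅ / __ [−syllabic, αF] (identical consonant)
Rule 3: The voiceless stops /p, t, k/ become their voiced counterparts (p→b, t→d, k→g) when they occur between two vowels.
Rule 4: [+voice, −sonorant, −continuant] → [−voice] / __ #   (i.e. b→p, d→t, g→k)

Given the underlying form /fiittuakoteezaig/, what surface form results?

Rule 1 (post-nasal voicing): no segment meets the environment; /fiittuakoteezaig/ is unchanged.
Rule 2 (degemination): /tt/ is a geminate; the first /t/ deletes. /fiittuakoteezaig/ → fiituakoteezaig.
Rule 3 (intervocalic voicing): /t/ is a voiceless stop between vowels /i/ and /u/, so it voices to [d]. /k/ is a voiceless stop between vowels /a/ and /o/, so it voices to [g]. /t/ is a voiceless stop between vowels /o/ and /e/, so it voices to [d]. /fiituakoteezaig/ → fiiduagodeezaig.
Rule 4 (final devoicing): /g/ is a voiced stop in word-final position, so it devoices to [k]. /fiiduagodeezaig/ → fiiduagodeezaik.

fiiduagodeezaik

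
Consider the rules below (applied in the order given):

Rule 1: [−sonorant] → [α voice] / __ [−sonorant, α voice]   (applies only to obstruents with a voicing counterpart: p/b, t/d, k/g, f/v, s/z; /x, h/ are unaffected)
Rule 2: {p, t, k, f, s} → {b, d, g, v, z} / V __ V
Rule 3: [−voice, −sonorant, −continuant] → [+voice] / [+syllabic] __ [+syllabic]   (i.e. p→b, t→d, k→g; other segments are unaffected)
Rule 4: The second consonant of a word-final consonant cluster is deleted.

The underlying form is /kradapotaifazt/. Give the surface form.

kradabodaivas

Rule 1 (regressive voicing assimilation): /z/ precedes the voiceless obstruent /t/, so it devoices to [s] by assimilation. /kradapotaifazt/ → kradapotaifast.
Rule 2 (intervocalic voicing): /p/ is a voiceless obstruent between vowels /a/ and /o/, so it voices to [b]. /t/ is a voiceless obstruent between vowels /o/ and /a/, so it voices to [d]. /f/ is a voiceless obstruent between vowels /i/ and /a/, so it voices to [v]. /kradapotaifast/ → kradabodaivast.
Rule 3 (intervocalic voicing): no segment meets the environment; /kradabodaivast/ is unchanged.
Rule 4 (final cluster simplification): /t/ is the second consonant of a word-final cluster /st/, so it deletes. /kradabodaivast/ → kradabodaivas.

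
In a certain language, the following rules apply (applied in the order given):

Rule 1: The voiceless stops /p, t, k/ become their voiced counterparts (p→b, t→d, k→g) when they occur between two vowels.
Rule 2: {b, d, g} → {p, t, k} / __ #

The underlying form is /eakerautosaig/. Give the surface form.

Rule 1 (intervocalic voicing): /k/ is a voiceless stop between vowels /a/ and /e/, so it voices to [g]. /t/ is a voiceless stop between vowels /u/ and /o/, so it voices to [d]. /eakerautosaig/ → eageraudosaig.
Rule 2 (final devoicing): /g/ is a voiced stop in word-final position, so it devoices to [k]. /eageraudosaig/ → eageraudosaik.

eageraudosaik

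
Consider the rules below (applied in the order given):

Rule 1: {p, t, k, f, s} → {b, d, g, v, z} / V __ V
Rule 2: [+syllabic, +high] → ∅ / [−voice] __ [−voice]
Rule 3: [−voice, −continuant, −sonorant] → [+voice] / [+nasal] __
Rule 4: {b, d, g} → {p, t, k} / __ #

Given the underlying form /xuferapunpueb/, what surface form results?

Rule 1 (intervocalic voicing): /f/ is a voiceless obstruent between vowels /u/ and /e/, so it voices to [v]. /p/ is a voiceless obstruent between vowels /a/ and /u/, so it voices to [b]. /xuferapunpueb/ → xuverabunpueb.
Rule 2 (high vowel syncope): no segment meets the environment; /xuverabunpueb/ is unchanged.
Rule 3 (post-nasal voicing): /p/ is a voiceless stop immediately after the nasal /n/, so it voices to [b]. /xuverabunpueb/ → xuverabunbueb.
Rule 4 (final devoicing): /b/ is a voiced stop in word-final position, so it devoices to [p]. /xuverabunbueb/ → xuverabunbuep.

xuverabunbuep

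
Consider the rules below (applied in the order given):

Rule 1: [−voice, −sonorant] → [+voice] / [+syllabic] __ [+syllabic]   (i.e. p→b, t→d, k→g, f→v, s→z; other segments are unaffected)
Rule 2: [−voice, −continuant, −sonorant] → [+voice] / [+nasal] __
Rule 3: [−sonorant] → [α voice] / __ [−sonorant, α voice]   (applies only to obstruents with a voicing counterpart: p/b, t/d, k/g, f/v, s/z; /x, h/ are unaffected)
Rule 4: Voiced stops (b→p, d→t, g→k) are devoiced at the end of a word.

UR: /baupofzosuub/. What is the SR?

baubovzozuup

Rule 1 (intervocalic voicing): /p/ is a voiceless obstruent between vowels /u/ and /o/, so it voices to [b]. /s/ is a voiceless obstruent between vowels /o/ and /u/, so it voices to [z]. /baupofzosuub/ → baubofzozuub.
Rule 2 (post-nasal voicing): no segment meets the environment; /baubofzozuub/ is unchanged.
Rule 3 (regressive voicing assimilation): /f/ precedes the voiced obstruent /z/, so it voices to [v] by assimilation. /baubofzozuub/ → baubovzozuub.
Rule 4 (final devoicing): /b/ is a voiced stop in word-final position, so it devoices to [p]. /baubovzozuub/ → baubovzozuup.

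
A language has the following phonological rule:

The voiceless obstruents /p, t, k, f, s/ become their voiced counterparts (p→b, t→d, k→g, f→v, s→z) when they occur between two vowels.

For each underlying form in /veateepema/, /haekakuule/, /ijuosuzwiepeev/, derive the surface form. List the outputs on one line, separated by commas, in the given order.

/veateepema/: /t/ is a voiceless obstruent between vowels /a/ and /e/, so it voices to [d]. /p/ is a voiceless obstruent between vowels /e/ and /e/, so it voices to [b]. → [veadeebema].
/haekakuule/: /k/ is a voiceless obstruent between vowels /e/ and /a/, so it voices to [g]. /k/ is a voiceless obstruent between vowels /a/ and /u/, so it voices to [g]. → [haegaguule].
/ijuosuzwiepeev/: /s/ is a voiceless obstruent between vowels /o/ and /u/, so it voices to [z]. /p/ is a voiceless obstruent between vowels /e/ and /e/, so it voices to [b]. → [ijuozuzwiebeev].

veadeebema, haegaguule, ijuozuzwiebeev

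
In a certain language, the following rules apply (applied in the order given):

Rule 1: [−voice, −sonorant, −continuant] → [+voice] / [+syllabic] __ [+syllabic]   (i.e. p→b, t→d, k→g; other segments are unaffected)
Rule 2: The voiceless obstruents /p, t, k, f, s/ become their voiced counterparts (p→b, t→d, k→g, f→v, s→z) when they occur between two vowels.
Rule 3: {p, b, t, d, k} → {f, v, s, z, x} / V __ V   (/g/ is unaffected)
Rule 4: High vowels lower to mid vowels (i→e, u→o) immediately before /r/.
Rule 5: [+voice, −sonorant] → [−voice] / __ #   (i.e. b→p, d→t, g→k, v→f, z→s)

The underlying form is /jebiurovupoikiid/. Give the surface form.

Rule 1 (intervocalic voicing): /p/ is a voiceless stop between vowels /u/ and /o/, so it voices to [b]. /k/ is a voiceless stop between vowels /i/ and /i/, so it voices to [g]. /jebiurovupoikiid/ → jebiurovuboigiid.
Rule 2 (intervocalic voicing): no segment meets the environment; /jebiurovuboigiid/ is unchanged.
Rule 3 (intervocalic spirantization): /b/ is a stop between vowels /e/ and /i/, so it spirantizes to the fricative [v]. /b/ is a stop between vowels /u/ and /o/, so it spirantizes to the fricative [v]. /jebiurovuboigiid/ → jeviurovuvoigiid.
Rule 4 (pre-rhotic lowering): /u/ is a high vowel immediately before /r/, so it lowers to [o]. /jeviurovuvoigiid/ → jeviorovuvoigiid.
Rule 5 (final devoicing): /d/ is a voiced obstruent in word-final position, so it devoices to [t]. /jeviorovuvoigiid/ → jeviorovuvoigiit.

jeviorovuvoigiit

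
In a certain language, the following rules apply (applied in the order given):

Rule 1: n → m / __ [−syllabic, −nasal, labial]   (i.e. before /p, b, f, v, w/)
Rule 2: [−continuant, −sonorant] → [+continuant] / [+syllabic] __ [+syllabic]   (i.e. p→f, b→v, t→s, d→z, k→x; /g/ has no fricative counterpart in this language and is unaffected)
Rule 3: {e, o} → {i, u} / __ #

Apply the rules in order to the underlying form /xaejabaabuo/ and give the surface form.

xaejavaavuu

Rule 1 (nasal place assimilation): no segment meets the environment; /xaejabaabuo/ is unchanged.
Rule 2 (intervocalic spirantization): /b/ is a stop between vowels /a/ and /a/, so it spirantizes to the fricative [v]. /b/ is a stop between vowels /a/ and /u/, so it spirantizes to the fricative [v]. /xaejabaabuo/ → xaejavaavuo.
Rule 3 (final vowel raising): /o/ is a mid vowel in word-final position, so it raises to [u]. /xaejavaavuo/ → xaejavaavuu.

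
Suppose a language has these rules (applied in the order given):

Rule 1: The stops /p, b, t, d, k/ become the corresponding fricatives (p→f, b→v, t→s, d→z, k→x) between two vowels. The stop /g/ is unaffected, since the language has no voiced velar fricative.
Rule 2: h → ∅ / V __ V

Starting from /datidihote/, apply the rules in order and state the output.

dasiziose

Rule 1 (intervocalic spirantization): /t/ is a stop between vowels /a/ and /i/, so it spirantizes to the fricative [s]. /d/ is a stop between vowels /i/ and /i/, so it spirantizes to the fricative [z]. /t/ is a stop between vowels /o/ and /e/, so it spirantizes to the fricative [s]. /datidihote/ → dasizihose.
Rule 2 (intervocalic h-deletion): /h/ occurs between vowels /i/ and /o/, so it deletes. /dasizihose/ → dasiziose.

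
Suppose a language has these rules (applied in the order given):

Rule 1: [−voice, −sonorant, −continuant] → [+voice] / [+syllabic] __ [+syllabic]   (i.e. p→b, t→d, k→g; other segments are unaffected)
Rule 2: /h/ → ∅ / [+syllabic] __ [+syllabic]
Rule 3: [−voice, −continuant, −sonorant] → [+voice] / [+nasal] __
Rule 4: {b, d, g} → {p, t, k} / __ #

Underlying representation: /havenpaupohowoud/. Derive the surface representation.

Rule 1 (intervocalic voicing): /p/ is a voiceless stop between vowels /u/ and /o/, so it voices to [b]. /havenpaupohowoud/ → havenpaubohowoud.
Rule 2 (intervocalic h-deletion): /h/ occurs between vowels /o/ and /o/, so it deletes. /havenpaubohowoud/ → havenpauboowoud.
Rule 3 (post-nasal voicing): /p/ is a voiceless stop immediately after the nasal /n/, so it voices to [b]. /havenpauboowoud/ → havenbauboowoud.
Rule 4 (final devoicing): /d/ is a voiced stop in word-final position, so it devoices to [t]. /havenbauboowoud/ → havenbauboowout.

havenbauboowout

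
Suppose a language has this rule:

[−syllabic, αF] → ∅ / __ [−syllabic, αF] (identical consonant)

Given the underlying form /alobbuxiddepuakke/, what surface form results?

/bb/ is a geminate; the first /b/ deletes.
/dd/ is a geminate; the first /d/ deletes.
/kk/ is a geminate; the first /k/ deletes.
The other instances of /l/, /b/, /x/, /d/, /p/, /k/ do not occur in the required environment and remain unchanged.
Surface form: [alobuxidepuake].

alobuxidepuake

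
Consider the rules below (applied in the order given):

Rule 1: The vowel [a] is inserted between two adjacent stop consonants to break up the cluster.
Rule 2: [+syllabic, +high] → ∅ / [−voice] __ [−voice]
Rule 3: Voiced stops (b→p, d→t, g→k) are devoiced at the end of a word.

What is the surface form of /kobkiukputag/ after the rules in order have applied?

kobakiukaptak

Rule 1 (stop-cluster a-epenthesis): /b/ and /k/ form a stop–stop cluster, so [a] is inserted between them. /k/ and /p/ form a stop–stop cluster, so [a] is inserted between them. /kobkiukputag/ → kobakiukaputag.
Rule 2 (high vowel syncope): /u/ is a high vowel flanked by voiceless consonants /p/ and /t/, so it deletes. /kobakiukaputag/ → kobakiukaptag.
Rule 3 (final devoicing): /g/ is a voiced stop in word-final position, so it devoices to [k]. /kobakiukaptag/ → kobakiukaptak.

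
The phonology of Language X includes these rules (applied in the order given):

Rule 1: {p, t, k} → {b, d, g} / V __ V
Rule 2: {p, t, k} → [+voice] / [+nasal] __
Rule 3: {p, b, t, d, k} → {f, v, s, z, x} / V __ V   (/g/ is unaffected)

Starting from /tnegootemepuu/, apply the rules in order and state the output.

Rule 1 (intervocalic voicing): /t/ is a voiceless stop between vowels /o/ and /e/, so it voices to [d]. /p/ is a voiceless stop between vowels /e/ and /u/, so it voices to [b]. /tnegootemepuu/ → tnegoodemebuu.
Rule 2 (post-nasal voicing): no segment meets the environment; /tnegoodemebuu/ is unchanged.
Rule 3 (intervocalic spirantization): /d/ is a stop between vowels /o/ and /e/, so it spirantizes to the fricative [z]. /b/ is a stop between vowels /e/ and /u/, so it spirantizes to the fricative [v]. /tnegoodemebuu/ → tnegoozemevuu.

tnegoozemevuu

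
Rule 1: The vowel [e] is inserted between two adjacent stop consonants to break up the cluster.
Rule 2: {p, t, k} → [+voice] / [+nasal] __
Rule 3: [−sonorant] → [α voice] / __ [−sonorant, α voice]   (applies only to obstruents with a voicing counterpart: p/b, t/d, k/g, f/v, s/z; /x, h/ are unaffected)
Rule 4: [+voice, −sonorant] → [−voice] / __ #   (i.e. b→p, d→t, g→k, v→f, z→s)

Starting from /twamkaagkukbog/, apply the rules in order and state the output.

twamgaagekukebok

Rule 1 (stop-cluster e-epenthesis): /g/ and /k/ form a stop–stop cluster, so [e] is inserted between them. /k/ and /b/ form a stop–stop cluster, so [e] is inserted between them. /twamkaagkukbog/ → twamkaagekukebog.
Rule 2 (post-nasal voicing): /k/ is a voiceless stop immediately after the nasal /m/, so it voices to [g]. /twamkaagekukebog/ → twamgaagekukebog.
Rule 3 (regressive voicing assimilation): no segment meets the environment; /twamgaagekukebog/ is unchanged.
Rule 4 (final devoicing): /g/ is a voiced obstruent in word-final position, so it devoices to [k]. /twamgaagekukebog/ → twamgaagekukebok.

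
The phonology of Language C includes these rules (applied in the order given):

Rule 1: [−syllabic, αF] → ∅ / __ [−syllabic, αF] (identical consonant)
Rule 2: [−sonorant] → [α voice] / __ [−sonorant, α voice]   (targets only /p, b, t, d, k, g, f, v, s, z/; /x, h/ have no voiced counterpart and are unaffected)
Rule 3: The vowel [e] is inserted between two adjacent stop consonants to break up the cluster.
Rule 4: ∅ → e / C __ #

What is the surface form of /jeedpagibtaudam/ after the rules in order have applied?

jeetepagipetaudame

Rule 1 (degemination): no segment meets the environment; /jeedpagibtaudam/ is unchanged.
Rule 2 (regressive voicing assimilation): /d/ precedes the voiceless obstruent /p/, so it devoices to [t] by assimilation. /b/ precedes the voiceless obstruent /t/, so it devoices to [p] by assimilation. /jeedpagibtaudam/ → jeetpagiptaudam.
Rule 3 (stop-cluster e-epenthesis): /t/ and /p/ form a stop–stop cluster, so [e] is inserted between them. /p/ and /t/ form a stop–stop cluster, so [e] is inserted between them. /jeetpagiptaudam/ → jeetepagipetaudam.
Rule 4 (final e-epenthesis): the form ends in the consonant /m/, so [e] is inserted word-finally. /jeetepagipetaudam/ → jeetepagipetaudame.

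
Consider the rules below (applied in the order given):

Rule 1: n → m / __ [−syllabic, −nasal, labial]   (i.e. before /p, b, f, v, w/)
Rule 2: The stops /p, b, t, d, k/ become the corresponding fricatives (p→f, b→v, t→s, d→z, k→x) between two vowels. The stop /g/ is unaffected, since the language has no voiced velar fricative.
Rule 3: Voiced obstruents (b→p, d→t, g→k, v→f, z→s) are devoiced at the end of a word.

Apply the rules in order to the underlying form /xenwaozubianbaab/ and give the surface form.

Rule 1 (nasal place assimilation): /n/ precedes the labial consonant /w/, so it assimilates in place to [m]. /n/ precedes the labial consonant /b/, so it assimilates in place to [m]. /xenwaozubianbaab/ → xemwaozubiambaab.
Rule 2 (intervocalic spirantization): /b/ is a stop between vowels /u/ and /i/, so it spirantizes to the fricative [v]. /xemwaozubiambaab/ → xemwaozuviambaab.
Rule 3 (final devoicing): /b/ is a voiced obstruent in word-final position, so it devoices to [p]. /xemwaozuviambaab/ → xemwaozuviambaap.

xemwaozuviambaap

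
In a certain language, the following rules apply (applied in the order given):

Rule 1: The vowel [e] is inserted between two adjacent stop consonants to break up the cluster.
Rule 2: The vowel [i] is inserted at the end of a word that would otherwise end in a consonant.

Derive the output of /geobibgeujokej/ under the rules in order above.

geobibegeujokeji

Rule 1 (stop-cluster e-epenthesis): /b/ and /g/ form a stop–stop cluster, so [e] is inserted between them. /geobibgeujokej/ → geobibegeujokej.
Rule 2 (final i-epenthesis): the form ends in the consonant /j/, so [i] is inserted word-finally. /geobibegeujokej/ → geobibegeujokeji.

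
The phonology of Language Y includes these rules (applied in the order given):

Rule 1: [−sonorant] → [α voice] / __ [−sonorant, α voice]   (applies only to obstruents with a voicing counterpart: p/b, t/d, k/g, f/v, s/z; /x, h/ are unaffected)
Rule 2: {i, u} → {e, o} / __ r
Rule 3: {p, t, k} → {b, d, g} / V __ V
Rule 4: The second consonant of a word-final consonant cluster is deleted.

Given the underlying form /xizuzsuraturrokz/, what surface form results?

xizussoradorrog

Rule 1 (regressive voicing assimilation): /z/ precedes the voiceless obstruent /s/, so it devoices to [s] by assimilation. /k/ precedes the voiced obstruent /z/, so it voices to [g] by assimilation. /xizuzsuraturrokz/ → xizussuraturrogz.
Rule 2 (pre-rhotic lowering): /u/ is a high vowel immediately before /r/, so it lowers to [o]. /u/ is a high vowel immediately before /r/, so it lowers to [o]. /xizussuraturrogz/ → xizussoratorrogz.
Rule 3 (intervocalic voicing): /t/ is a voiceless stop between vowels /a/ and /o/, so it voices to [d]. /xizussoratorrogz/ → xizussoradorrogz.
Rule 4 (final cluster simplification): /z/ is the second consonant of a word-final cluster /gz/, so it deletes. /xizussoradorrogz/ → xizussoradorrog.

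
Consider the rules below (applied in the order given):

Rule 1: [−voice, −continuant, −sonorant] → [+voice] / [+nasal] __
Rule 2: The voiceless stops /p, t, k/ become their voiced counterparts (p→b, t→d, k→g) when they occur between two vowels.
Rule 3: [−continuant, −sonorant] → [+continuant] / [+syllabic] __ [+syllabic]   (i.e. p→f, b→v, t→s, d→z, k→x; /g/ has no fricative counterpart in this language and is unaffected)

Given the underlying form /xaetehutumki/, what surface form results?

Rule 1 (post-nasal voicing): /k/ is a voiceless stop immediately after the nasal /m/, so it voices to [g]. /xaetehutumki/ → xaetehutumgi.
Rule 2 (intervocalic voicing): /t/ is a voiceless stop between vowels /e/ and /e/, so it voices to [d]. /t/ is a voiceless stop between vowels /u/ and /u/, so it voices to [d]. /xaetehutumgi/ → xaedehudumgi.
Rule 3 (intervocalic spirantization): /d/ is a stop between vowels /e/ and /e/, so it spirantizes to the fricative [z]. /d/ is a stop between vowels /u/ and /u/, so it spirantizes to the fricative [z]. /xaedehudumgi/ → xaezehuzumgi.

xaezehuzumgi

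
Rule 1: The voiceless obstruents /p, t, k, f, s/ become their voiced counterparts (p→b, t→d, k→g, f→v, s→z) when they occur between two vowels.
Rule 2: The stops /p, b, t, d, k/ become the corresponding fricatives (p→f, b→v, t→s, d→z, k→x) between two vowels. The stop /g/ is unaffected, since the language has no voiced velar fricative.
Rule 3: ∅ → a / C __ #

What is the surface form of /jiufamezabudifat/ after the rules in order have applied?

Rule 1 (intervocalic voicing): /f/ is a voiceless obstruent between vowels /u/ and /a/, so it voices to [v]. /f/ is a voiceless obstruent between vowels /i/ and /a/, so it voices to [v]. /jiufamezabudifat/ → jiuvamezabudivat.
Rule 2 (intervocalic spirantization): /b/ is a stop between vowels /a/ and /u/, so it spirantizes to the fricative [v]. /d/ is a stop between vowels /u/ and /i/, so it spirantizes to the fricative [z]. /jiuvamezabudivat/ → jiuvamezavuzivat.
Rule 3 (final a-epenthesis): the form ends in the consonant /t/, so [a] is inserted word-finally. /jiuvamezavuzivat/ → jiuvamezavuzivata.

jiuvamezavuzivata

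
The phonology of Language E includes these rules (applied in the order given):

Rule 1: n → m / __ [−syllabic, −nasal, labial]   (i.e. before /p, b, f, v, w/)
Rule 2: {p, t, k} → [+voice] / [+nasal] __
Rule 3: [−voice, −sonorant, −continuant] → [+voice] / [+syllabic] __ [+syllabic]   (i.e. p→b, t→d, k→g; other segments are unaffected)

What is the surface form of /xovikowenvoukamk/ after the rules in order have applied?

Rule 1 (nasal place assimilation): /n/ precedes the labial consonant /v/, so it assimilates in place to [m]. /xovikowenvoukamk/ → xovikowemvoukamk.
Rule 2 (post-nasal voicing): /k/ is a voiceless stop immediately after the nasal /m/, so it voices to [g]. /xovikowemvoukamk/ → xovikowemvoukamg.
Rule 3 (intervocalic voicing): /k/ is a voiceless stop between vowels /i/ and /o/, so it voices to [g]. /k/ is a voiceless stop between vowels /u/ and /a/, so it voices to [g]. /xovikowemvoukamg/ → xovigowemvougamg.

xovigowemvougamg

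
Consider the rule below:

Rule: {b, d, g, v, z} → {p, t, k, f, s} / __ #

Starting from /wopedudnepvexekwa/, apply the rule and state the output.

No segment of /wopedudnepvexekwa/ meets the structural description of the rule, so the form surfaces unchanged.

wopedudnepvexekwa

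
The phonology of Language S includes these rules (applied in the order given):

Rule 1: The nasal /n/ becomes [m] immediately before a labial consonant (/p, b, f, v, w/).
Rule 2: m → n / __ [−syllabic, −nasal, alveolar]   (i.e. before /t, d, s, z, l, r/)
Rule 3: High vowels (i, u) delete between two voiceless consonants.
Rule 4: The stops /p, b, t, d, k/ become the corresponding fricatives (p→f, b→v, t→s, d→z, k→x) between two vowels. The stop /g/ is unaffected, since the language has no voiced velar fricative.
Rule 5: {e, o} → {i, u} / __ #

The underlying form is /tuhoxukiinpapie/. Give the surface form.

thoxkiimpafii

Rule 1 (nasal place assimilation): /n/ precedes the labial consonant /p/, so it assimilates in place to [m]. /tuhoxukiinpapie/ → tuhoxukiimpapie.
Rule 2 (nasal place assimilation): no segment meets the environment; /tuhoxukiimpapie/ is unchanged.
Rule 3 (high vowel syncope): /u/ is a high vowel flanked by voiceless consonants /t/ and /h/, so it deletes. /u/ is a high vowel flanked by voiceless consonants /x/ and /k/, so it deletes. /tuhoxukiimpapie/ → thoxkiimpapie.
Rule 4 (intervocalic spirantization): /p/ is a stop between vowels /a/ and /i/, so it spirantizes to the fricative [f]. /thoxkiimpapie/ → thoxkiimpafie.
Rule 5 (final vowel raising): /e/ is a mid vowel in word-final position, so it raises to [i]. /thoxkiimpafie/ → thoxkiimpafii.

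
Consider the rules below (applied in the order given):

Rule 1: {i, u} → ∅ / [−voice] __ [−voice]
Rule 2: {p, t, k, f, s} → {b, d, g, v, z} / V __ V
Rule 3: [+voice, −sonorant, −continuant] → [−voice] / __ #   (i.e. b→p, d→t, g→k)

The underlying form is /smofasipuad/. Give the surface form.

Rule 1 (high vowel syncope): /i/ is a high vowel flanked by voiceless consonants /s/ and /p/, so it deletes. /smofasipuad/ → smofaspuad.
Rule 2 (intervocalic voicing): /f/ is a voiceless obstruent between vowels /o/ and /a/, so it voices to [v]. /smofaspuad/ → smovaspuad.
Rule 3 (final devoicing): /d/ is a voiced stop in word-final position, so it devoices to [t]. /smovaspuad/ → smovaspuat.

smovaspuat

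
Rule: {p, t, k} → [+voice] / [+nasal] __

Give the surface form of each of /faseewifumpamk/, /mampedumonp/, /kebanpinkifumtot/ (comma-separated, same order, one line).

/faseewifumpamk/: /p/ is a voiceless stop immediately after the nasal /m/, so it voices to [b]. /k/ is a voiceless stop immediately after the nasal /m/, so it voices to [g]. → [faseewifumbamg].
/mampedumonp/: /p/ is a voiceless stop immediately after the nasal /m/, so it voices to [b]. /p/ is a voiceless stop immediately after the nasal /n/, so it voices to [b]. → [mambedumonb].
/kebanpinkifumtot/: /p/ is a voiceless stop immediately after the nasal /n/, so it voices to [b]. /k/ is a voiceless stop immediately after the nasal /n/, so it voices to [g]. /t/ is a voiceless stop immediately after the nasal /m/, so it voices to [d]. → [kebanbingifumdot].

faseewifumbamg, mambedumonb, kebanbingifumdot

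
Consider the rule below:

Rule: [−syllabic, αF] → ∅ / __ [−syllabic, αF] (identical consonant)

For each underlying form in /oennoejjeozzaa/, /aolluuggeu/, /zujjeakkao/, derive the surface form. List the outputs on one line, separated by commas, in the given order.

oenoejeozaa, aoluugeu, zujeakao

/oennoejjeozzaa/: /nn/ is a geminate; the first /n/ deletes. /jj/ is a geminate; the first /j/ deletes. /zz/ is a geminate; the first /z/ deletes. → [oenoejeozaa].
/aolluuggeu/: /ll/ is a geminate; the first /l/ deletes. /gg/ is a geminate; the first /g/ deletes. → [aoluugeu].
/zujjeakkao/: /jj/ is a geminate; the first /j/ deletes. /kk/ is a geminate; the first /k/ deletes. → [zujeakao].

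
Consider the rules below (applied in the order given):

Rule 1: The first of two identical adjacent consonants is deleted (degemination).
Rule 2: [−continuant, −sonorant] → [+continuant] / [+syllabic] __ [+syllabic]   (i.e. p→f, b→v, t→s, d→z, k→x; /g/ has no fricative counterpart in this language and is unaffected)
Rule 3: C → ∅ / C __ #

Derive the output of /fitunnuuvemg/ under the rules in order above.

fisunuuvem

Rule 1 (degemination): /nn/ is a geminate; the first /n/ deletes. /fitunnuuvemg/ → fitunuuvemg.
Rule 2 (intervocalic spirantization): /t/ is a stop between vowels /i/ and /u/, so it spirantizes to the fricative [s]. /fitunuuvemg/ → fisunuuvemg.
Rule 3 (final cluster simplification): /g/ is the second consonant of a word-final cluster /mg/, so it deletes. /fisunuuvemg/ → fisunuuvem.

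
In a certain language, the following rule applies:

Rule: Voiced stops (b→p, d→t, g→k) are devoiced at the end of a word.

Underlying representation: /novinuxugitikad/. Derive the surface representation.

/d/ is a voiced stop in word-final position, so it devoices to [t].
Surface form: [novinuxugitikat].

novinuxugitikat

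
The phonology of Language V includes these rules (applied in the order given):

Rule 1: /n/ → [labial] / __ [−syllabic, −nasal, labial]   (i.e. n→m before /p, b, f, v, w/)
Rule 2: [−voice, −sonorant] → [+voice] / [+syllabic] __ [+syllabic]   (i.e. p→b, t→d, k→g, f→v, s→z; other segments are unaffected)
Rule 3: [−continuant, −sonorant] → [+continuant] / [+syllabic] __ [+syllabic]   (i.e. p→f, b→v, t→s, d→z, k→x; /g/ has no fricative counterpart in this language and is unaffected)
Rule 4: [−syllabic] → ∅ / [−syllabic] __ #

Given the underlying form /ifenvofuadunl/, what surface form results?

Rule 1 (nasal place assimilation): /n/ precedes the labial consonant /v/, so it assimilates in place to [m]. /ifenvofuadunl/ → ifemvofuadunl.
Rule 2 (intervocalic voicing): /f/ is a voiceless obstruent between vowels /i/ and /e/, so it voices to [v]. /f/ is a voiceless obstruent between vowels /o/ and /u/, so it voices to [v]. /ifemvofuadunl/ → ivemvovuadunl.
Rule 3 (intervocalic spirantization): /d/ is a stop between vowels /a/ and /u/, so it spirantizes to the fricative [z]. /ivemvovuadunl/ → ivemvovuazunl.
Rule 4 (final cluster simplification): /l/ is the second consonant of a word-final cluster /nl/, so it deletes. /ivemvovuazunl/ → ivemvovuazun.

ivemvovuazun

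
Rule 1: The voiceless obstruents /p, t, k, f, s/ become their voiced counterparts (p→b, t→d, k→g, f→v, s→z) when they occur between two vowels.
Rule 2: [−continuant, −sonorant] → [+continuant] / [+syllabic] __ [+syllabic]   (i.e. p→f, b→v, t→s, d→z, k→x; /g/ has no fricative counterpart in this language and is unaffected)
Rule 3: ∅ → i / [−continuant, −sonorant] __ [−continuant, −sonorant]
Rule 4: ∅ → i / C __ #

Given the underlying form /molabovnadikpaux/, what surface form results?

molavovnazikipauxi

Rule 1 (intervocalic voicing): no segment meets the environment; /molabovnadikpaux/ is unchanged.
Rule 2 (intervocalic spirantization): /b/ is a stop between vowels /a/ and /o/, so it spirantizes to the fricative [v]. /d/ is a stop between vowels /a/ and /i/, so it spirantizes to the fricative [z]. /molabovnadikpaux/ → molavovnazikpaux.
Rule 3 (stop-cluster i-epenthesis): /k/ and /p/ form a stop–stop cluster, so [i] is inserted between them. /molavovnazikpaux/ → molavovnazikipaux.
Rule 4 (final i-epenthesis): the form ends in the consonant /x/, so [i] is inserted word-finally. /molavovnazikipaux/ → molavovnazikipauxi.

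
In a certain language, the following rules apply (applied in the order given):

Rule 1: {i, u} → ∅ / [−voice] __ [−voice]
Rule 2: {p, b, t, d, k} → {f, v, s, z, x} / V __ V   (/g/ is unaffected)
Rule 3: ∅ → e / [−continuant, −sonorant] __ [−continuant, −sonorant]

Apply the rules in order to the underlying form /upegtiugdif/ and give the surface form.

Rule 1 (high vowel syncope): no segment meets the environment; /upegtiugdif/ is unchanged.
Rule 2 (intervocalic spirantization): /p/ is a stop between vowels /u/ and /e/, so it spirantizes to the fricative [f]. /upegtiugdif/ → ufegtiugdif.
Rule 3 (stop-cluster e-epenthesis): /g/ and /t/ form a stop–stop cluster, so [e] is inserted between them. /g/ and /d/ form a stop–stop cluster, so [e] is inserted between them. /ufegtiugdif/ → ufegetiugedif.

ufegetiugedif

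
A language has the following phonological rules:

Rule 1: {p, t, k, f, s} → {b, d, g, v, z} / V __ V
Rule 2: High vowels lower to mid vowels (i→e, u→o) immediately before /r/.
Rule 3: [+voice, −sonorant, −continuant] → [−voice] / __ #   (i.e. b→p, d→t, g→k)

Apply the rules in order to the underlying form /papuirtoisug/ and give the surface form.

Rule 1 (intervocalic voicing): /p/ is a voiceless obstruent between vowels /a/ and /u/, so it voices to [b]. /s/ is a voiceless obstruent between vowels /i/ and /u/, so it voices to [z]. /papuirtoisug/ → pabuirtoizug.
Rule 2 (pre-rhotic lowering): /i/ is a high vowel immediately before /r/, so it lowers to [e]. /pabuirtoizug/ → pabuertoizug.
Rule 3 (final devoicing): /g/ is a voiced stop in word-final position, so it devoices to [k]. /pabuertoizug/ → pabuertoizuk.

pabuertoizuk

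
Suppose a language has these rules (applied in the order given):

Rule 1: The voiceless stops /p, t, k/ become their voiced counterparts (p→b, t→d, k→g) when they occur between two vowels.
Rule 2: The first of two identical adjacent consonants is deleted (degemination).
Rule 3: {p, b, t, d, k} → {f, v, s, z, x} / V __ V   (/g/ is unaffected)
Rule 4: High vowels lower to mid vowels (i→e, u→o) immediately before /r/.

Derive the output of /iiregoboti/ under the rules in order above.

Rule 1 (intervocalic voicing): /t/ is a voiceless stop between vowels /o/ and /i/, so it voices to [d]. /iiregoboti/ → iiregobodi.
Rule 2 (degemination): no segment meets the environment; /iiregobodi/ is unchanged.
Rule 3 (intervocalic spirantization): /b/ is a stop between vowels /o/ and /o/, so it spirantizes to the fricative [v]. /d/ is a stop between vowels /o/ and /i/, so it spirantizes to the fricative [z]. /iiregobodi/ → iiregovozi.
Rule 4 (pre-rhotic lowering): /i/ is a high vowel immediately before /r/, so it lowers to [e]. /iiregovozi/ → ieregovozi.

ieregovozi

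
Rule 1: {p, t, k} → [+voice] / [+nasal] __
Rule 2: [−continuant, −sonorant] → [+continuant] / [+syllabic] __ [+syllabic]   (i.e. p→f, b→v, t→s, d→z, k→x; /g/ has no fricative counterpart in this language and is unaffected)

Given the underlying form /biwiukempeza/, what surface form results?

Rule 1 (post-nasal voicing): /p/ is a voiceless stop immediately after the nasal /m/, so it voices to [b]. /biwiukempeza/ → biwiukembeza.
Rule 2 (intervocalic spirantization): /k/ is a stop between vowels /u/ and /e/, so it spirantizes to the fricative [x]. /biwiukembeza/ → biwiuxembeza.

biwiuxembeza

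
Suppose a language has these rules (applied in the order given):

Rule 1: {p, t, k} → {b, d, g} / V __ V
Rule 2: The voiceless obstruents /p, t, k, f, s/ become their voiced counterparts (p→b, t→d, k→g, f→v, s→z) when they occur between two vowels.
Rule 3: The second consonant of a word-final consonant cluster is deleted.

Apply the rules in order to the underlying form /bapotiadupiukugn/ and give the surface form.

Rule 1 (intervocalic voicing): /p/ is a voiceless stop between vowels /a/ and /o/, so it voices to [b]. /t/ is a voiceless stop between vowels /o/ and /i/, so it voices to [d]. /p/ is a voiceless stop between vowels /u/ and /i/, so it voices to [b]. /k/ is a voiceless stop between vowels /u/ and /u/, so it voices to [g]. /bapotiadupiukugn/ → babodiadubiugugn.
Rule 2 (intervocalic voicing): no segment meets the environment; /babodiadubiugugn/ is unchanged.
Rule 3 (final cluster simplification): /n/ is the second consonant of a word-final cluster /gn/, so it deletes. /babodiadubiugugn/ → babodiadubiugug.

babodiadubiugug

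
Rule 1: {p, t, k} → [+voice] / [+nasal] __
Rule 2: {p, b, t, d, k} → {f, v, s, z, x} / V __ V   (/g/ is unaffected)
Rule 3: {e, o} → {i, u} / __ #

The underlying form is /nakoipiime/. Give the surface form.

naxoifiimi

Rule 1 (post-nasal voicing): no segment meets the environment; /nakoipiime/ is unchanged.
Rule 2 (intervocalic spirantization): /k/ is a stop between vowels /a/ and /o/, so it spirantizes to the fricative [x]. /p/ is a stop between vowels /i/ and /i/, so it spirantizes to the fricative [f]. /nakoipiime/ → naxoifiime.
Rule 3 (final vowel raising): /e/ is a mid vowel in word-final position, so it raises to [i]. /naxoifiime/ → naxoifiimi.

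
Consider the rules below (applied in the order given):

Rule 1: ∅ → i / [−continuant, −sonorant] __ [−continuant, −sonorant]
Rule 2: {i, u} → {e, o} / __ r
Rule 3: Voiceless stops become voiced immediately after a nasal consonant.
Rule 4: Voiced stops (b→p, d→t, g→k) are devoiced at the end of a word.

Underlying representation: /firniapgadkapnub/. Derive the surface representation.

ferniapigadikapnup

Rule 1 (stop-cluster i-epenthesis): /p/ and /g/ form a stop–stop cluster, so [i] is inserted between them. /d/ and /k/ form a stop–stop cluster, so [i] is inserted between them. /firniapgadkapnub/ → firniapigadikapnub.
Rule 2 (pre-rhotic lowering): /i/ is a high vowel immediately before /r/, so it lowers to [e]. /firniapigadikapnub/ → ferniapigadikapnub.
Rule 3 (post-nasal voicing): no segment meets the environment; /ferniapigadikapnub/ is unchanged.
Rule 4 (final devoicing): /b/ is a voiced stop in word-final position, so it devoices to [p]. /ferniapigadikapnub/ → ferniapigadikapnup.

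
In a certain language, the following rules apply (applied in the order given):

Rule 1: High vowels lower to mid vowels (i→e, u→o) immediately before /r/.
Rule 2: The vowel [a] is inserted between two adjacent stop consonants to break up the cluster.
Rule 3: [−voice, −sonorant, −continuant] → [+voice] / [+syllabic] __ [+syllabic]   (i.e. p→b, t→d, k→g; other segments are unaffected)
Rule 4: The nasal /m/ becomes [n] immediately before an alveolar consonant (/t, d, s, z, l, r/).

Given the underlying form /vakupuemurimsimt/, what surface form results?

Rule 1 (pre-rhotic lowering): /u/ is a high vowel immediately before /r/, so it lowers to [o]. /vakupuemurimsimt/ → vakupuemorimsimt.
Rule 2 (stop-cluster a-epenthesis): no segment meets the environment; /vakupuemorimsimt/ is unchanged.
Rule 3 (intervocalic voicing): /k/ is a voiceless stop between vowels /a/ and /u/, so it voices to [g]. /p/ is a voiceless stop between vowels /u/ and /u/, so it voices to [b]. /vakupuemorimsimt/ → vagubuemorimsimt.
Rule 4 (nasal place assimilation): /m/ precedes the alveolar consonant /s/, so it assimilates in place to [n]. /m/ precedes the alveolar consonant /t/, so it assimilates in place to [n]. /vagubuemorimsimt/ → vagubuemorinsint.

vagubuemorinsint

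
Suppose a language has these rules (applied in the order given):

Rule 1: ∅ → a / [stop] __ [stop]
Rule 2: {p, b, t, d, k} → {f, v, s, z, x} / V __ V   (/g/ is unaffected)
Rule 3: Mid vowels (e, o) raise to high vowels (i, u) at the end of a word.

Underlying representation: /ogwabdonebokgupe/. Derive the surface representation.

ogwavazonevoxagufi

Rule 1 (stop-cluster a-epenthesis): /b/ and /d/ form a stop–stop cluster, so [a] is inserted between them. /k/ and /g/ form a stop–stop cluster, so [a] is inserted between them. /ogwabdonebokgupe/ → ogwabadonebokagupe.
Rule 2 (intervocalic spirantization): /b/ is a stop between vowels /a/ and /a/, so it spirantizes to the fricative [v]. /d/ is a stop between vowels /a/ and /o/, so it spirantizes to the fricative [z]. /b/ is a stop between vowels /e/ and /o/, so it spirantizes to the fricative [v]. /k/ is a stop between vowels /o/ and /a/, so it spirantizes to the fricative [x]. /p/ is a stop between vowels /u/ and /e/, so it spirantizes to the fricative [f]. /ogwabadonebokagupe/ → ogwavazonevoxagufe.
Rule 3 (final vowel raising): /e/ is a mid vowel in word-final position, so it raises to [i]. /ogwavazonevoxagufe/ → ogwavazonevoxagufi.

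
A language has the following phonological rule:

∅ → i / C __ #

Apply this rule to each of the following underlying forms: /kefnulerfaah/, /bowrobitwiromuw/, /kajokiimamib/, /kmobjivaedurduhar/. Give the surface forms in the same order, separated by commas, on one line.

kefnulerfaahi, bowrobitwiromuwi, kajokiimamibi, kmobjivaedurduhari

/kefnulerfaah/: the form ends in the consonant /h/, so [i] is inserted word-finally. → [kefnulerfaahi].
/bowrobitwiromuw/: the form ends in the consonant /w/, so [i] is inserted word-finally. → [bowrobitwiromuwi].
/kajokiimamib/: the form ends in the consonant /b/, so [i] is inserted word-finally. → [kajokiimamibi].
/kmobjivaedurduhar/: the form ends in the consonant /r/, so [i] is inserted word-finally. → [kmobjivaedurduhari].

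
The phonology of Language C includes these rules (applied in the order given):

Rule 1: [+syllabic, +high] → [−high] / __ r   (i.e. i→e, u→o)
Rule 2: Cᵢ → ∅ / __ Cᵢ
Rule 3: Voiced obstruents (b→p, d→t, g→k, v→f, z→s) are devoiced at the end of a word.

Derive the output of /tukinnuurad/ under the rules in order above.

tukinuorat

Rule 1 (pre-rhotic lowering): /u/ is a high vowel immediately before /r/, so it lowers to [o]. /tukinnuurad/ → tukinnuorad.
Rule 2 (degemination): /nn/ is a geminate; the first /n/ deletes. /tukinnuorad/ → tukinuorad.
Rule 3 (final devoicing): /d/ is a voiced obstruent in word-final position, so it devoices to [t]. /tukinuorad/ → tukinuorat.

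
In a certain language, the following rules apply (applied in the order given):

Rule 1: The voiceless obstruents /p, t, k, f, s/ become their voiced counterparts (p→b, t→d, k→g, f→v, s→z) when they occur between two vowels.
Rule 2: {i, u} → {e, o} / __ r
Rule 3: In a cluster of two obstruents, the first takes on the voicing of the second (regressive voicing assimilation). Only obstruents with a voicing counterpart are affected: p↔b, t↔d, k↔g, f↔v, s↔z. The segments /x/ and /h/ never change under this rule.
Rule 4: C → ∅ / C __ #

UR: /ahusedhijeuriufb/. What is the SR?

Rule 1 (intervocalic voicing): /s/ is a voiceless obstruent between vowels /u/ and /e/, so it voices to [z]. /ahusedhijeuriufb/ → ahuzedhijeuriufb.
Rule 2 (pre-rhotic lowering): /u/ is a high vowel immediately before /r/, so it lowers to [o]. /ahuzedhijeuriufb/ → ahuzedhijeoriufb.
Rule 3 (regressive voicing assimilation): /d/ precedes the voiceless obstruent /h/, so it devoices to [t] by assimilation. /f/ precedes the voiced obstruent /b/, so it voices to [v] by assimilation. /ahuzedhijeoriufb/ → ahuzethijeoriuvb.
Rule 4 (final cluster simplification): /b/ is the second consonant of a word-final cluster /vb/, so it deletes. /ahuzethijeoriuvb/ → ahuzethijeoriuv.

ahuzethijeoriuv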